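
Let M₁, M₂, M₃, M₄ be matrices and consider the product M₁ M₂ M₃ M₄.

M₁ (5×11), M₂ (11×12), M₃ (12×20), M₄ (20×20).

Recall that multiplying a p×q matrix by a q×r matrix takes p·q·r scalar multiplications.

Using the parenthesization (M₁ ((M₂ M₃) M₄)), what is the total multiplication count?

(M₂ M₃): 11×12 by 12×20 → 11×20, cost 11·12·20 = 2640
((M₂ M₃) M₄): 11×20 by 20×20 → 11×20, cost 11·20·20 = 4400; cumulative 7040
(M₁ ((M₂ M₃) M₄)): 5×11 by 11×20 → 5×20, cost 5·11·20 = 1100; cumulative 8140
Total: 8140 scalar multiplications.

8140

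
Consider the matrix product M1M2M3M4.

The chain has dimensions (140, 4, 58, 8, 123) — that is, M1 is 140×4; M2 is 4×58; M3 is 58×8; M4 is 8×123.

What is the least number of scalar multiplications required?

74672

Adjacent pairs: M1M2 = 140·4·58 = 32480; M2M3 = 4·58·8 = 1856; M3M4 = 58·8·123 = 57072.
Length 3: M1..M3: k=1: 0+1856+140·4·8=6336; k=2: 32480+0+140·58·8=97440 → min 6336 | M2..M4: k=2: 0+57072+4·58·123=85608; k=3: 1856+0+4·8·123=5792 → min 5792.
Length 4: M1..M4: k=1: 0+5792+140·4·123=74672; k=2: 32480+57072+140·58·123=1088312; k=3: 6336+0+140·8·123=144096 → min 74672.
Optimal order: (M1((M2M3)M4)) with cost 74672.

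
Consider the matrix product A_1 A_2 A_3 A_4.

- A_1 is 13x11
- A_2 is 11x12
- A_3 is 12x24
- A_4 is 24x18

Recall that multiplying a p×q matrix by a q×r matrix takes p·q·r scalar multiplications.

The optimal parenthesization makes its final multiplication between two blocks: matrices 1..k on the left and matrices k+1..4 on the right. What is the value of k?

2

Adjacent pairs: A_1A_2 = 13·11·12 = 1716; A_2A_3 = 11·12·24 = 3168; A_3A_4 = 12·24·18 = 5184.
Length 3: A_1..A_3: k=1: 0+3168+13·11·24=6600; k=2: 1716+0+13·12·24=5460 → min 5460 | A_2..A_4: k=2: 0+5184+11·12·18=7560; k=3: 3168+0+11·24·18=7920 → min 7560.
Top-level splits: k=1: (A_1..A_1)·(A_2..A_4) → 0+7560+13·11·18 = 10134; k=2: (A_1..A_2)·(A_3..A_4) → 1716+5184+13·12·18 = 9708; k=3: (A_1..A_3)·(A_4..A_4) → 5460+0+13·24·18 = 11076.
Best split is after A_2, i.e. k = 2.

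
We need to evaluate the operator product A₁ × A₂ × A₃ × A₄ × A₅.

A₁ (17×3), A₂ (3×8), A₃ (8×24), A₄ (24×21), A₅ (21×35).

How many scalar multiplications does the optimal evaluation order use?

Adjacent pairs: A₁A₂ = 17·3·8 = 408; A₂A₃ = 3·8·24 = 576; A₃A₄ = 8·24·21 = 4032; A₄A₅ = 24·21·35 = 17640.
Length 3: A₁..A₃: k=1: 0+576+17·3·24=1800; k=2: 408+0+17·8·24=3672 → min 1800 | A₂..A₄: k=2: 0+4032+3·8·21=4536; k=3: 576+0+3·24·21=2088 → min 2088 | A₃..A₅: k=3: 0+17640+8·24·35=24360; k=4: 4032+0+8·21·35=9912 → min 9912.
Length 4: A₁..A₄: k=1: 0+2088+17·3·21=3159; k=2: 408+4032+17·8·21=7296; k=3: 1800+0+17·24·21=10368 → min 3159 | A₂..A₅: k=2: 0+9912+3·8·35=10752; k=3: 576+17640+3·24·35=20736; k=4: 2088+0+3·21·35=4293 → min 4293.
Length 5: A₁..A₅: k=1: 0+4293+17·3·35=6078; k=2: 408+9912+17·8·35=15080; k=3: 1800+17640+17·24·35=33720; k=4: 3159+0+17·21·35=15654 → min 6078.
Optimal order: (A₁ × (((A₂ × A₃) × A₄) × A₅)) with cost 6078.

6078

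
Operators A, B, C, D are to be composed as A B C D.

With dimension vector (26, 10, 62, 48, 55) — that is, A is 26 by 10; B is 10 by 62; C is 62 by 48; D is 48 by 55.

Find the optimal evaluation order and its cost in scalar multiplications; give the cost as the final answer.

70460

Adjacent pairs: AB = 26·10·62 = 16120; BC = 10·62·48 = 29760; CD = 62·48·55 = 163680.
Length 3: A..C: k=1: 0+29760+26·10·48=42240; k=2: 16120+0+26·62·48=93496 → min 42240 | B..D: k=2: 0+163680+10·62·55=197780; k=3: 29760+0+10·48·55=56160 → min 56160.
Length 4: A..D: k=1: 0+56160+26·10·55=70460; k=2: 16120+163680+26·62·55=268460; k=3: 42240+0+26·48·55=110880 → min 70460.
Optimal parenthesization: (A ((B C) D)) with cost 70460.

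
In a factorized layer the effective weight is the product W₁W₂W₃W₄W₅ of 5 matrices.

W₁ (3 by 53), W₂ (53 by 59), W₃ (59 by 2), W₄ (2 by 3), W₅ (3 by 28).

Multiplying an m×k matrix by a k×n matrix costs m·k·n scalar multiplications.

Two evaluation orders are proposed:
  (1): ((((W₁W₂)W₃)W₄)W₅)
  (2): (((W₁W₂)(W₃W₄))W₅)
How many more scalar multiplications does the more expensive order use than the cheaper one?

513

Order (1) = ((((W₁W₂)W₃)W₄)W₅): (W₁W₂): 3×53 by 53×59 → 3×59, cost 3·53·59 = 9381; ((W₁W₂)W₃): 3×59 by 59×2 → 3×2, cost 3·59·2 = 354; cumulative 9735; (((W₁W₂)W₃)W₄): 3×2 by 2×3 → 3×3, cost 3·2·3 = 18; cumulative 9753; ((((W₁W₂)W₃)W₄)W₅): 3×3 by 3×28 → 3×28, cost 3·3·28 = 252; cumulative 10005. Total 10005.
Order (2) = (((W₁W₂)(W₃W₄))W₅): (W₁W₂): 3×53 by 53×59 → 3×59, cost 3·53·59 = 9381; (W₃W₄): 59×2 by 2×3 → 59×3, cost 59·2·3 = 354; ((W₁W₂)(W₃W₄)): 3×59 by 59×3 → 3×3, cost 3·59·3 = 531; cumulative 10266; (((W₁W₂)(W₃W₄))W₅): 3×3 by 3×28 → 3×28, cost 3·3·28 = 252; cumulative 10518. Total 10518.
Difference: |10005 − 10518| = 513.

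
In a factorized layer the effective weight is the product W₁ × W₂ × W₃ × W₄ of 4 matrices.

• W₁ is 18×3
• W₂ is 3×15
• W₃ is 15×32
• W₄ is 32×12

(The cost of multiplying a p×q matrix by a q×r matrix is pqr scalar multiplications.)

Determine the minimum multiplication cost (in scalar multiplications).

3240

Adjacent pairs: W₁W₂ = 18·3·15 = 810; W₂W₃ = 3·15·32 = 1440; W₃W₄ = 15·32·12 = 5760.
Length 3: W₁..W₃: k=1: 0+1440+18·3·32=3168; k=2: 810+0+18·15·32=9450 → min 3168 | W₂..W₄: k=2: 0+5760+3·15·12=6300; k=3: 1440+0+3·32·12=2592 → min 2592.
Length 4: W₁..W₄: k=1: 0+2592+18·3·12=3240; k=2: 810+5760+18·15·12=9810; k=3: 3168+0+18·32·12=10080 → min 3240.
Optimal order: (W₁ × ((W₂ × W₃) × W₄)) with cost 3240.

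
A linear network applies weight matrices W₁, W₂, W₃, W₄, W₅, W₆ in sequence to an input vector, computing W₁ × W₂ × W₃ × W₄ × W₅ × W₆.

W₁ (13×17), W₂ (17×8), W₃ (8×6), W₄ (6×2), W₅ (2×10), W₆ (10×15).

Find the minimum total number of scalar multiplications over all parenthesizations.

Adjacent pairs: W₁W₂ = 13·17·8 = 1768; W₂W₃ = 17·8·6 = 816; W₃W₄ = 8·6·2 = 96; W₄W₅ = 6·2·10 = 120; W₅W₆ = 2·10·15 = 300.
Length 3: W₁..W₃: k=1: 0+816+13·17·6=2142; k=2: 1768+0+13·8·6=2392 → min 2142 | W₂..W₄: k=2: 0+96+17·8·2=368; k=3: 816+0+17·6·2=1020 → min 368 | W₃..W₅: k=3: 0+120+8·6·10=600; k=4: 96+0+8·2·10=256 → min 256 | W₄..W₆: k=4: 0+300+6·2·15=480; k=5: 120+0+6·10·15=1020 → min 480.
Length 4: W₁..W₄: k=1: 0+368+13·17·2=810; k=2: 1768+96+13·8·2=2072; k=3: 2142+0+13·6·2=2298 → min 810 | W₂..W₅: k=2: 0+256+17·8·10=1616; k=3: 816+120+17·6·10=1956; k=4: 368+0+17·2·10=708 → min 708 | W₃..W₆: k=3: 0+480+8·6·15=1200; k=4: 96+300+8·2·15=636; k=5: 256+0+8·10·15=1456 → min 636.
Length 5: W₁..W₅: k=1: 0+708+13·17·10=2918; k=2: 1768+256+13·8·10=3064; k=3: 2142+120+13·6·10=3042; k=4: 810+0+13·2·10=1070 → min 1070 | W₂..W₆: k=2: 0+636+17·8·15=2676; k=3: 816+480+17·6·15=2826; k=4: 368+300+17·2·15=1178; k=5: 708+0+17·10·15=3258 → min 1178.
Length 6: W₁..W₆: k=1: 0+1178+13·17·15=4493; k=2: 1768+636+13·8·15=3964; k=3: 2142+480+13·6·15=3792; k=4: 810+300+13·2·15=1500; k=5: 1070+0+13·10·15=3020 → min 1500.
Optimal order: ((W₁ × (W₂ × (W₃ × W₄))) × (W₅ × W₆)) with cost 1500.

1500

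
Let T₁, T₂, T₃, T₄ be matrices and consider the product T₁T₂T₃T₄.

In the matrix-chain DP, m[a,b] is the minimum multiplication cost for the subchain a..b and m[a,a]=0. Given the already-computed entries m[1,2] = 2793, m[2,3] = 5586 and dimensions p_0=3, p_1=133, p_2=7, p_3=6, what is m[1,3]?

2919

m[1,3] = min over k∈[1,2] of m[1,k]+m[k+1,3]+p_{0}·p_k·p_{3}.
k=1: 0 + 5586 + 3·133·6 = 7980; k=2: 2793 + 0 + 3·7·6 = 2919.
Minimum: 2919 at k=2.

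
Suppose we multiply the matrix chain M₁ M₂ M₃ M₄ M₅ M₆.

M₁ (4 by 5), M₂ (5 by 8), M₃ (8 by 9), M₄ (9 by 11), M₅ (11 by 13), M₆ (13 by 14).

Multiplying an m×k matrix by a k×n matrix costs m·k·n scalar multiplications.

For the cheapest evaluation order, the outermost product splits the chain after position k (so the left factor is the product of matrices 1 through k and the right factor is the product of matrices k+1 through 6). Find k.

5

Adjacent pairs: M₁M₂ = 4·5·8 = 160; M₂M₃ = 5·8·9 = 360; M₃M₄ = 8·9·11 = 792; M₄M₅ = 9·11·13 = 1287; M₅M₆ = 11·13·14 = 2002.
Length 3: M₁..M₃: k=1: 0+360+4·5·9=540; k=2: 160+0+4·8·9=448 → min 448 | M₂..M₄: k=2: 0+792+5·8·11=1232; k=3: 360+0+5·9·11=855 → min 855 | M₃..M₅: k=3: 0+1287+8·9·13=2223; k=4: 792+0+8·11·13=1936 → min 1936 | M₄..M₆: k=4: 0+2002+9·11·14=3388; k=5: 1287+0+9·13·14=2925 → min 2925.
Length 4: M₁..M₄: k=1: 0+855+4·5·11=1075; k=2: 160+792+4·8·11=1304; k=3: 448+0+4·9·11=844 → min 844 | M₂..M₅: k=2: 0+1936+5·8·13=2456; k=3: 360+1287+5·9·13=2232; k=4: 855+0+5·11·13=1570 → min 1570 | M₃..M₆: k=3: 0+2925+8·9·14=3933; k=4: 792+2002+8·11·14=4026; k=5: 1936+0+8·13·14=3392 → min 3392.
Length 5: M₁..M₅: k=1: 0+1570+4·5·13=1830; k=2: 160+1936+4·8·13=2512; k=3: 448+1287+4·9·13=2203; k=4: 844+0+4·11·13=1416 → min 1416 | M₂..M₆: k=2: 0+3392+5·8·14=3952; k=3: 360+2925+5·9·14=3915; k=4: 855+2002+5·11·14=3627; k=5: 1570+0+5·13·14=2480 → min 2480.
Top-level splits: k=1: (M₁..M₁)·(M₂..M₆) → 0+2480+4·5·14 = 2760; k=2: (M₁..M₂)·(M₃..M₆) → 160+3392+4·8·14 = 4000; k=3: (M₁..M₃)·(M₄..M₆) → 448+2925+4·9·14 = 3877; k=4: (M₁..M₄)·(M₅..M₆) → 844+2002+4·11·14 = 3462; k=5: (M₁..M₅)·(M₆..M₆) → 1416+0+4·13·14 = 2144.
Best split is after M₅, i.e. k = 5.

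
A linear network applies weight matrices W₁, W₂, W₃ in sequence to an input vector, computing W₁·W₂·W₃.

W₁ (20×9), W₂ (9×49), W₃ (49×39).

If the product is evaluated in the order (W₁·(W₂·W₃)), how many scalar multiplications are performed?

24219

(W₂·W₃): 9×49 by 49×39 → 9×39, cost 9·49·39 = 17199
(W₁·(W₂·W₃)): 20×9 by 9×39 → 20×39, cost 20·9·39 = 7020; cumulative 24219
Total: 24219 scalar multiplications.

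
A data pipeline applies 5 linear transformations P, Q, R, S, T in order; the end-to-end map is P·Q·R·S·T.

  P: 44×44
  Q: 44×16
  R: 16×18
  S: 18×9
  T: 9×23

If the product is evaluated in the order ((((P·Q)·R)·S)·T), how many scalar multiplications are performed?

(P·Q): 44×44 by 44×16 → 44×16, cost 44·44·16 = 30976
((P·Q)·R): 44×16 by 16×18 → 44×18, cost 44·16·18 = 12672; cumulative 43648
(((P·Q)·R)·S): 44×18 by 18×9 → 44×9, cost 44·18·9 = 7128; cumulative 50776
((((P·Q)·R)·S)·T): 44×9 by 9×23 → 44×23, cost 44·9·23 = 9108; cumulative 59884
Total: 59884 scalar multiplications.

59884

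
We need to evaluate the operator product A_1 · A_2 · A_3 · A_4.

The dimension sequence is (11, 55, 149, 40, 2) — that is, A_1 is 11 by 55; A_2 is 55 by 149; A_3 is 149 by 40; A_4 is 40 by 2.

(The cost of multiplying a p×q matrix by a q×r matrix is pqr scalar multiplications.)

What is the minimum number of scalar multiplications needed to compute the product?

29520

Adjacent pairs: A_1A_2 = 11·55·149 = 90145; A_2A_3 = 55·149·40 = 327800; A_3A_4 = 149·40·2 = 11920.
Length 3: A_1..A_3: k=1: 0+327800+11·55·40=352000; k=2: 90145+0+11·149·40=155705 → min 155705 | A_2..A_4: k=2: 0+11920+55·149·2=28310; k=3: 327800+0+55·40·2=332200 → min 28310.
Length 4: A_1..A_4: k=1: 0+28310+11·55·2=29520; k=2: 90145+11920+11·149·2=105343; k=3: 155705+0+11·40·2=156585 → min 29520.
Optimal order: (A_1 · (A_2 · (A_3 · A_4))) with cost 29520.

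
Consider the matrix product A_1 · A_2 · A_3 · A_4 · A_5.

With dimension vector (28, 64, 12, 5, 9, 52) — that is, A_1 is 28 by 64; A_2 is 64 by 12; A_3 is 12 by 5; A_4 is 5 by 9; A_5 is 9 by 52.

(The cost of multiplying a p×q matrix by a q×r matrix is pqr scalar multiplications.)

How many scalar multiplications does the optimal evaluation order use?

22420

Adjacent pairs: A_1A_2 = 28·64·12 = 21504; A_2A_3 = 64·12·5 = 3840; A_3A_4 = 12·5·9 = 540; A_4A_5 = 5·9·52 = 2340.
Length 3: A_1..A_3: k=1: 0+3840+28·64·5=12800; k=2: 21504+0+28·12·5=23184 → min 12800 | A_2..A_4: k=2: 0+540+64·12·9=7452; k=3: 3840+0+64·5·9=6720 → min 6720 | A_3..A_5: k=3: 0+2340+12·5·52=5460; k=4: 540+0+12·9·52=6156 → min 5460.
Length 4: A_1..A_4: k=1: 0+6720+28·64·9=22848; k=2: 21504+540+28·12·9=25068; k=3: 12800+0+28·5·9=14060 → min 14060 | A_2..A_5: k=2: 0+5460+64·12·52=45396; k=3: 3840+2340+64·5·52=22820; k=4: 6720+0+64·9·52=36672 → min 22820.
Length 5: A_1..A_5: k=1: 0+22820+28·64·52=116004; k=2: 21504+5460+28·12·52=44436; k=3: 12800+2340+28·5·52=22420; k=4: 14060+0+28·9·52=27164 → min 22420.
Optimal order: ((A_1 · (A_2 · A_3)) · (A_4 · A_5)) with cost 22420.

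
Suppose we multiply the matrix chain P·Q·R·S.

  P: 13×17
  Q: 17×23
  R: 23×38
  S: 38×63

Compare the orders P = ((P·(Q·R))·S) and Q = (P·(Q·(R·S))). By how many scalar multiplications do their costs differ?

39240

Order P = ((P·(Q·R))·S): (Q·R): 17×23 by 23×38 → 17×38, cost 17·23·38 = 14858; (P·(Q·R)): 13×17 by 17×38 → 13×38, cost 13·17·38 = 8398; cumulative 23256; ((P·(Q·R))·S): 13×38 by 38×63 → 13×63, cost 13·38·63 = 31122; cumulative 54378. Total 54378.
Order Q = (P·(Q·(R·S))): (R·S): 23×38 by 38×63 → 23×63, cost 23·38·63 = 55062; (Q·(R·S)): 17×23 by 23×63 → 17×63, cost 17·23·63 = 24633; cumulative 79695; (P·(Q·(R·S))): 13×17 by 17×63 → 13×63, cost 13·17·63 = 13923; cumulative 93618. Total 93618.
Difference: |54378 − 93618| = 39240.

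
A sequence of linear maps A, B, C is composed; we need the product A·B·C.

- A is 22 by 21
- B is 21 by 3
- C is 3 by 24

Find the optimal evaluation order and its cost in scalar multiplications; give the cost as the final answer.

(A·(B·C)): cost 12600.
((A·B)·C): cost 2970.
Optimal: ((A·B)·C) with cost 2970.

2970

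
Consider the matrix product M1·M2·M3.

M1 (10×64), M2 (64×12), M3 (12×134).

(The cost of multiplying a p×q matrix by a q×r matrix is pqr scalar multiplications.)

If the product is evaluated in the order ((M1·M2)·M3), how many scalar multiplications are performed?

23760

(M1·M2): 10×64 by 64×12 → 10×12, cost 10·64·12 = 7680
((M1·M2)·M3): 10×12 by 12×134 → 10×134, cost 10·12·134 = 16080; cumulative 23760
Total: 23760 scalar multiplications.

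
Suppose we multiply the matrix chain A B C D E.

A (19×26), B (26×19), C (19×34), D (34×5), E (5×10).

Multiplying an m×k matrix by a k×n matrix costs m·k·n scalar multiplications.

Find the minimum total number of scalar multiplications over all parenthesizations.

9120

Adjacent pairs: AB = 19·26·19 = 9386; BC = 26·19·34 = 16796; CD = 19·34·5 = 3230; DE = 34·5·10 = 1700.
Length 3: A..C: k=1: 0+16796+19·26·34=33592; k=2: 9386+0+19·19·34=21660 → min 21660 | B..D: k=2: 0+3230+26·19·5=5700; k=3: 16796+0+26·34·5=21216 → min 5700 | C..E: k=3: 0+1700+19·34·10=8160; k=4: 3230+0+19·5·10=4180 → min 4180.
Length 4: A..D: k=1: 0+5700+19·26·5=8170; k=2: 9386+3230+19·19·5=14421; k=3: 21660+0+19·34·5=24890 → min 8170 | B..E: k=2: 0+4180+26·19·10=9120; k=3: 16796+1700+26·34·10=27336; k=4: 5700+0+26·5·10=7000 → min 7000.
Length 5: A..E: k=1: 0+7000+19·26·10=11940; k=2: 9386+4180+19·19·10=17176; k=3: 21660+1700+19·34·10=29820; k=4: 8170+0+19·5·10=9120 → min 9120.
Optimal order: ((A (B (C D))) E) with cost 9120.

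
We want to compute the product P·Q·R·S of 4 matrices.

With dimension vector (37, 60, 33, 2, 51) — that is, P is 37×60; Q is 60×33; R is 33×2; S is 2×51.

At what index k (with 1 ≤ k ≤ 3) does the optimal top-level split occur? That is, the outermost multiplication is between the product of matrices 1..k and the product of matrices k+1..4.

Adjacent pairs: PQ = 37·60·33 = 73260; QR = 60·33·2 = 3960; RS = 33·2·51 = 3366.
Length 3: P..R: k=1: 0+3960+37·60·2=8400; k=2: 73260+0+37·33·2=75702 → min 8400 | Q..S: k=2: 0+3366+60·33·51=104346; k=3: 3960+0+60·2·51=10080 → min 10080.
Top-level splits: k=1: (P..P)·(Q..S) → 0+10080+37·60·51 = 123300; k=2: (P..Q)·(R..S) → 73260+3366+37·33·51 = 138897; k=3: (P..R)·(S..S) → 8400+0+37·2·51 = 12174.
Best split is after R, i.e. k = 3.

3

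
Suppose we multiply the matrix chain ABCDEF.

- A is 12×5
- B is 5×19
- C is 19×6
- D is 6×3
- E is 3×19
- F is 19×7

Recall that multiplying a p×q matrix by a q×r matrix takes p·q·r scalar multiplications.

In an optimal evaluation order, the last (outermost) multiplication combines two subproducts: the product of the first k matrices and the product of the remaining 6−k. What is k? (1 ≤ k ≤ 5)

Adjacent pairs: AB = 12·5·19 = 1140; BC = 5·19·6 = 570; CD = 19·6·3 = 342; DE = 6·3·19 = 342; EF = 3·19·7 = 399.
Length 3: A..C: k=1: 0+570+12·5·6=930; k=2: 1140+0+12·19·6=2508 → min 930 | B..D: k=2: 0+342+5·19·3=627; k=3: 570+0+5·6·3=660 → min 627 | C..E: k=3: 0+342+19·6·19=2508; k=4: 342+0+19·3·19=1425 → min 1425 | D..F: k=4: 0+399+6·3·7=525; k=5: 342+0+6·19·7=1140 → min 525.
Length 4: A..D: k=1: 0+627+12·5·3=807; k=2: 1140+342+12·19·3=2166; k=3: 930+0+12·6·3=1146 → min 807 | B..E: k=2: 0+1425+5·19·19=3230; k=3: 570+342+5·6·19=1482; k=4: 627+0+5·3·19=912 → min 912 | C..F: k=3: 0+525+19·6·7=1323; k=4: 342+399+19·3·7=1140; k=5: 1425+0+19·19·7=3952 → min 1140.
Length 5: A..E: k=1: 0+912+12·5·19=2052; k=2: 1140+1425+12·19·19=6897; k=3: 930+342+12·6·19=2640; k=4: 807+0+12·3·19=1491 → min 1491 | B..F: k=2: 0+1140+5·19·7=1805; k=3: 570+525+5·6·7=1305; k=4: 627+399+5·3·7=1131; k=5: 912+0+5·19·7=1577 → min 1131.
Top-level splits: k=1: (A..A)·(B..F) → 0+1131+12·5·7 = 1551; k=2: (A..B)·(C..F) → 1140+1140+12·19·7 = 3876; k=3: (A..C)·(D..F) → 930+525+12·6·7 = 1959; k=4: (A..D)·(E..F) → 807+399+12·3·7 = 1458; k=5: (A..E)·(F..F) → 1491+0+12·19·7 = 3087.
Best split is after D, i.e. k = 4.

4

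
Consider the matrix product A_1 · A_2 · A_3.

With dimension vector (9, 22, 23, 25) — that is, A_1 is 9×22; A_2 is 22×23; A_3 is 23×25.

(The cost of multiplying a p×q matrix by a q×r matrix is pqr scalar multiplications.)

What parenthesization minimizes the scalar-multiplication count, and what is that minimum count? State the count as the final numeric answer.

(A_1 · (A_2 · A_3)): cost 17600.
((A_1 · A_2) · A_3): cost 9729.
Optimal: ((A_1 · A_2) · A_3) with cost 9729.

9729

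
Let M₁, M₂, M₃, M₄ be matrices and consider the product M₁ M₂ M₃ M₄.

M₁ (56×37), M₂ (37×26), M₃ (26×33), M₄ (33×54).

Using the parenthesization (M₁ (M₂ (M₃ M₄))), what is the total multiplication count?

210168

(M₃ M₄): 26×33 by 33×54 → 26×54, cost 26·33·54 = 46332
(M₂ (M₃ M₄)): 37×26 by 26×54 → 37×54, cost 37·26·54 = 51948; cumulative 98280
(M₁ (M₂ (M₃ M₄))): 56×37 by 37×54 → 56×54, cost 56·37·54 = 111888; cumulative 210168
Total: 210168 scalar multiplications.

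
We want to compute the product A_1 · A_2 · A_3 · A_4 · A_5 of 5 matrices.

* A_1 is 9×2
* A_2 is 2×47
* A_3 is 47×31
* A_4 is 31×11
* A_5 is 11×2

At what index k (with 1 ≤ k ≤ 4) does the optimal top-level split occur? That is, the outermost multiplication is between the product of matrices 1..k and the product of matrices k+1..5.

1

Adjacent pairs: A_1A_2 = 9·2·47 = 846; A_2A_3 = 2·47·31 = 2914; A_3A_4 = 47·31·11 = 16027; A_4A_5 = 31·11·2 = 682.
Length 3: A_1..A_3: k=1: 0+2914+9·2·31=3472; k=2: 846+0+9·47·31=13959 → min 3472 | A_2..A_4: k=2: 0+16027+2·47·11=17061; k=3: 2914+0+2·31·11=3596 → min 3596 | A_3..A_5: k=3: 0+682+47·31·2=3596; k=4: 16027+0+47·11·2=17061 → min 3596.
Length 4: A_1..A_4: k=1: 0+3596+9·2·11=3794; k=2: 846+16027+9·47·11=21526; k=3: 3472+0+9·31·11=6541 → min 3794 | A_2..A_5: k=2: 0+3596+2·47·2=3784; k=3: 2914+682+2·31·2=3720; k=4: 3596+0+2·11·2=3640 → min 3640.
Top-level splits: k=1: (A_1..A_1)·(A_2..A_5) → 0+3640+9·2·2 = 3676; k=2: (A_1..A_2)·(A_3..A_5) → 846+3596+9·47·2 = 5288; k=3: (A_1..A_3)·(A_4..A_5) → 3472+682+9·31·2 = 4712; k=4: (A_1..A_4)·(A_5..A_5) → 3794+0+9·11·2 = 3992.
Best split is after A_1, i.e. k = 1.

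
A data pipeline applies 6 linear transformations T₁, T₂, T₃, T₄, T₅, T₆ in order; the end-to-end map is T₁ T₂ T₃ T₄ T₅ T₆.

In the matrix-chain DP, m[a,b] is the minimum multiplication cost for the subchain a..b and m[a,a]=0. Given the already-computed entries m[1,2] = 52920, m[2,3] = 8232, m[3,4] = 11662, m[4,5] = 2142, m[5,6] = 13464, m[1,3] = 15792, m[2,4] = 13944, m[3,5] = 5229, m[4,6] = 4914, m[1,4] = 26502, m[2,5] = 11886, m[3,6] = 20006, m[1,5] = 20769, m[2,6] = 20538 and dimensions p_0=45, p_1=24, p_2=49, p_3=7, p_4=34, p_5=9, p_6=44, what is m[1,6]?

34566

m[1,6] = min over k∈[1,5] of m[1,k]+m[k+1,6]+p_{0}·p_k·p_{6}.
k=1: 0 + 20538 + 45·24·44 = 68058; k=2: 52920 + 20006 + 45·49·44 = 169946; k=3: 15792 + 4914 + 45·7·44 = 34566; k=4: 26502 + 13464 + 45·34·44 = 107286; k=5: 20769 + 0 + 45·9·44 = 38589.
Minimum: 34566 at k=3.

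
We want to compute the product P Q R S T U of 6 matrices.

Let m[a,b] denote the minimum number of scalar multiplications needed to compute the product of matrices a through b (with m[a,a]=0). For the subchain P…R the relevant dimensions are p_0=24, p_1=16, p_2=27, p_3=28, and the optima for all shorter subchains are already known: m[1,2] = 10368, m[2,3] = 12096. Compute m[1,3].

22848

m[1,3] = min over k∈[1,2] of m[1,k]+m[k+1,3]+p_{0}·p_k·p_{3}.
k=1: 0 + 12096 + 24·16·28 = 22848; k=2: 10368 + 0 + 24·27·28 = 28512.
Minimum: 22848 at k=1.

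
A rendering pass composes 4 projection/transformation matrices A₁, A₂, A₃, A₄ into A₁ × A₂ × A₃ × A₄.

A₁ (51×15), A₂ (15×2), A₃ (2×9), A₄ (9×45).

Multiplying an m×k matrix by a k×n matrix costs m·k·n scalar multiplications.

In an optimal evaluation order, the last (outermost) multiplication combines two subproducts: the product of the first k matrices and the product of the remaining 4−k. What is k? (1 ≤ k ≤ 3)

Adjacent pairs: A₁A₂ = 51·15·2 = 1530; A₂A₃ = 15·2·9 = 270; A₃A₄ = 2·9·45 = 810.
Length 3: A₁..A₃: k=1: 0+270+51·15·9=7155; k=2: 1530+0+51·2·9=2448 → min 2448 | A₂..A₄: k=2: 0+810+15·2·45=2160; k=3: 270+0+15·9·45=6345 → min 2160.
Top-level splits: k=1: (A₁..A₁)·(A₂..A₄) → 0+2160+51·15·45 = 36585; k=2: (A₁..A₂)·(A₃..A₄) → 1530+810+51·2·45 = 6930; k=3: (A₁..A₃)·(A₄..A₄) → 2448+0+51·9·45 = 23103.
Best split is after A₂, i.e. k = 2.

2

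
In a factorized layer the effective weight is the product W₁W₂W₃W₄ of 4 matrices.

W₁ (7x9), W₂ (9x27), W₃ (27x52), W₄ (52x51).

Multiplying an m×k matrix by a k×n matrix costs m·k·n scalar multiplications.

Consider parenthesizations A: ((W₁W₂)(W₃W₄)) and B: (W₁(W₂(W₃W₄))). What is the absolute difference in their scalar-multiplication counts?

Order A = ((W₁W₂)(W₃W₄)): (W₁W₂): 7×9 by 9×27 → 7×27, cost 7·9·27 = 1701; (W₃W₄): 27×52 by 52×51 → 27×51, cost 27·52·51 = 71604; ((W₁W₂)(W₃W₄)): 7×27 by 27×51 → 7×51, cost 7·27·51 = 9639; cumulative 82944. Total 82944.
Order B = (W₁(W₂(W₃W₄))): (W₃W₄): 27×52 by 52×51 → 27×51, cost 27·52·51 = 71604; (W₂(W₃W₄)): 9×27 by 27×51 → 9×51, cost 9·27·51 = 12393; cumulative 83997; (W₁(W₂(W₃W₄))): 7×9 by 9×51 → 7×51, cost 7·9·51 = 3213; cumulative 87210. Total 87210.
Difference: |82944 − 87210| = 4266.

4266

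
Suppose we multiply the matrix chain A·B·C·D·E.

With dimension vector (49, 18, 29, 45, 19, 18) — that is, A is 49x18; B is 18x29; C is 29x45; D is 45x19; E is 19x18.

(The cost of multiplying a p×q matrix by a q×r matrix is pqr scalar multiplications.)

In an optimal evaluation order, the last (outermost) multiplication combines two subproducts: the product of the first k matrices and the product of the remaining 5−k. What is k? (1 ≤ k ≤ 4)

Adjacent pairs: AB = 49·18·29 = 25578; BC = 18·29·45 = 23490; CD = 29·45·19 = 24795; DE = 45·19·18 = 15390.
Length 3: A..C: k=1: 0+23490+49·18·45=63180; k=2: 25578+0+49·29·45=89523 → min 63180 | B..D: k=2: 0+24795+18·29·19=34713; k=3: 23490+0+18·45·19=38880 → min 34713 | C..E: k=3: 0+15390+29·45·18=38880; k=4: 24795+0+29·19·18=34713 → min 34713.
Length 4: A..D: k=1: 0+34713+49·18·19=51471; k=2: 25578+24795+49·29·19=77372; k=3: 63180+0+49·45·19=105075 → min 51471 | B..E: k=2: 0+34713+18·29·18=44109; k=3: 23490+15390+18·45·18=53460; k=4: 34713+0+18·19·18=40869 → min 40869.
Top-level splits: k=1: (A..A)·(B..E) → 0+40869+49·18·18 = 56745; k=2: (A..B)·(C..E) → 25578+34713+49·29·18 = 85869; k=3: (A..C)·(D..E) → 63180+15390+49·45·18 = 118260; k=4: (A..D)·(E..E) → 51471+0+49·19·18 = 68229.
Best split is after A, i.e. k = 1.

1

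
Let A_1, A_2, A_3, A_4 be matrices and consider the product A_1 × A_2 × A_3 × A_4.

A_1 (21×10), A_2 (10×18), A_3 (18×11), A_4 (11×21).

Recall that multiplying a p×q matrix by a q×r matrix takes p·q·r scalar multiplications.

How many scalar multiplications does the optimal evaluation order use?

Adjacent pairs: A_1A_2 = 21·10·18 = 3780; A_2A_3 = 10·18·11 = 1980; A_3A_4 = 18·11·21 = 4158.
Length 3: A_1..A_3: k=1: 0+1980+21·10·11=4290; k=2: 3780+0+21·18·11=7938 → min 4290 | A_2..A_4: k=2: 0+4158+10·18·21=7938; k=3: 1980+0+10·11·21=4290 → min 4290.
Length 4: A_1..A_4: k=1: 0+4290+21·10·21=8700; k=2: 3780+4158+21·18·21=15876; k=3: 4290+0+21·11·21=9141 → min 8700.
Optimal order: (A_1 × ((A_2 × A_3) × A_4)) with cost 8700.

8700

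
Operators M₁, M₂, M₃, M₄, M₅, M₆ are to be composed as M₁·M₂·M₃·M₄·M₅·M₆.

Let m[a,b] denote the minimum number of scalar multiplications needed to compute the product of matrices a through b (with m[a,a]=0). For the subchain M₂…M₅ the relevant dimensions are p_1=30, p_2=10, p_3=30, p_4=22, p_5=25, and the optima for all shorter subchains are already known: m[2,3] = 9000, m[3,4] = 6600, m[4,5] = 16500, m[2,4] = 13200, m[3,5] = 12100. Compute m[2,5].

m[2,5] = min over k∈[2,4] of m[2,k]+m[k+1,5]+p_{1}·p_k·p_{5}.
k=2: 0 + 12100 + 30·10·25 = 19600; k=3: 9000 + 16500 + 30·30·25 = 48000; k=4: 13200 + 0 + 30·22·25 = 29700.
Minimum: 19600 at k=2.

19600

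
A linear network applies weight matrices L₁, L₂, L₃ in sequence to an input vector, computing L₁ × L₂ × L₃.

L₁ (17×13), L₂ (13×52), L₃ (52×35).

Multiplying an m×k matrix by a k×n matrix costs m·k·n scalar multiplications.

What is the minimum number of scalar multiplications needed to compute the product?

31395

Order (L₁ × (L₂ × L₃)): (L₂ × L₃): 13×52 by 52×35 → 13×35, cost 13·52·35 = 23660; (L₁ × (L₂ × L₃)): 17×13 by 13×35 → 17×35, cost 17·13·35 = 7735; cumulative 31395. Total 31395.
Order ((L₁ × L₂) × L₃): (L₁ × L₂): 17×13 by 13×52 → 17×52, cost 17·13·52 = 11492; ((L₁ × L₂) × L₃): 17×52 by 52×35 → 17×35, cost 17·52·35 = 30940; cumulative 42432. Total 42432.
Minimum: 31395.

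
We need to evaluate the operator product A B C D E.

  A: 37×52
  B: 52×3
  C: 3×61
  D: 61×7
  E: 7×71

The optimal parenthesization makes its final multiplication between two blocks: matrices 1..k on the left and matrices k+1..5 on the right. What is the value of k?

Adjacent pairs: AB = 37·52·3 = 5772; BC = 52·3·61 = 9516; CD = 3·61·7 = 1281; DE = 61·7·71 = 30317.
Length 3: A..C: k=1: 0+9516+37·52·61=126880; k=2: 5772+0+37·3·61=12543 → min 12543 | B..D: k=2: 0+1281+52·3·7=2373; k=3: 9516+0+52·61·7=31720 → min 2373 | C..E: k=3: 0+30317+3·61·71=43310; k=4: 1281+0+3·7·71=2772 → min 2772.
Length 4: A..D: k=1: 0+2373+37·52·7=15841; k=2: 5772+1281+37·3·7=7830; k=3: 12543+0+37·61·7=28342 → min 7830 | B..E: k=2: 0+2772+52·3·71=13848; k=3: 9516+30317+52·61·71=265045; k=4: 2373+0+52·7·71=28217 → min 13848.
Top-level splits: k=1: (A..A)·(B..E) → 0+13848+37·52·71 = 150452; k=2: (A..B)·(C..E) → 5772+2772+37·3·71 = 16425; k=3: (A..C)·(D..E) → 12543+30317+37·61·71 = 203107; k=4: (A..D)·(E..E) → 7830+0+37·7·71 = 26219.
Best split is after B, i.e. k = 2.

2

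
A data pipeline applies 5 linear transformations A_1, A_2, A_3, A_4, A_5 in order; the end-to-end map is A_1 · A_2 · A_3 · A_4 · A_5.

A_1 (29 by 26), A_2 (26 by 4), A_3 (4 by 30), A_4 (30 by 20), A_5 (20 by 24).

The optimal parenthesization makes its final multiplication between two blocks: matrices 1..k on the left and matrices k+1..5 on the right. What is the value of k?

2

Adjacent pairs: A_1A_2 = 29·26·4 = 3016; A_2A_3 = 26·4·30 = 3120; A_3A_4 = 4·30·20 = 2400; A_4A_5 = 30·20·24 = 14400.
Length 3: A_1..A_3: k=1: 0+3120+29·26·30=25740; k=2: 3016+0+29·4·30=6496 → min 6496 | A_2..A_4: k=2: 0+2400+26·4·20=4480; k=3: 3120+0+26·30·20=18720 → min 4480 | A_3..A_5: k=3: 0+14400+4·30·24=17280; k=4: 2400+0+4·20·24=4320 → min 4320.
Length 4: A_1..A_4: k=1: 0+4480+29·26·20=19560; k=2: 3016+2400+29·4·20=7736; k=3: 6496+0+29·30·20=23896 → min 7736 | A_2..A_5: k=2: 0+4320+26·4·24=6816; k=3: 3120+14400+26·30·24=36240; k=4: 4480+0+26·20·24=16960 → min 6816.
Top-level splits: k=1: (A_1..A_1)·(A_2..A_5) → 0+6816+29·26·24 = 24912; k=2: (A_1..A_2)·(A_3..A_5) → 3016+4320+29·4·24 = 10120; k=3: (A_1..A_3)·(A_4..A_5) → 6496+14400+29·30·24 = 41776; k=4: (A_1..A_4)·(A_5..A_5) → 7736+0+29·20·24 = 21656.
Best split is after A_2, i.e. k = 2.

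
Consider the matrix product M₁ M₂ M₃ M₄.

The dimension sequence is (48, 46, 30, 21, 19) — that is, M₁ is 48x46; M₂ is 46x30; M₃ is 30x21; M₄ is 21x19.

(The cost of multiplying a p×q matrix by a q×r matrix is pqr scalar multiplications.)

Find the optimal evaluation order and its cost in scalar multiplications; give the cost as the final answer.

Adjacent pairs: M₁M₂ = 48·46·30 = 66240; M₂M₃ = 46·30·21 = 28980; M₃M₄ = 30·21·19 = 11970.
Length 3: M₁..M₃: k=1: 0+28980+48·46·21=75348; k=2: 66240+0+48·30·21=96480 → min 75348 | M₂..M₄: k=2: 0+11970+46·30·19=38190; k=3: 28980+0+46·21·19=47334 → min 38190.
Length 4: M₁..M₄: k=1: 0+38190+48·46·19=80142; k=2: 66240+11970+48·30·19=105570; k=3: 75348+0+48·21·19=94500 → min 80142.
Optimal parenthesization: (M₁ (M₂ (M₃ M₄))) with cost 80142.

80142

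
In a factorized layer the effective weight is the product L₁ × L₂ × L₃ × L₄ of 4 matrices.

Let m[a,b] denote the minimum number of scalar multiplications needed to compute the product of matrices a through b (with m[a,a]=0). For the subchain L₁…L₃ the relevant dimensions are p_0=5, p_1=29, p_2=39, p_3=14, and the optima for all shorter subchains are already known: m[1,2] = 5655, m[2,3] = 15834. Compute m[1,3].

8385

m[1,3] = min over k∈[1,2] of m[1,k]+m[k+1,3]+p_{0}·p_k·p_{3}.
k=1: 0 + 15834 + 5·29·14 = 17864; k=2: 5655 + 0 + 5·39·14 = 8385.
Minimum: 8385 at k=2.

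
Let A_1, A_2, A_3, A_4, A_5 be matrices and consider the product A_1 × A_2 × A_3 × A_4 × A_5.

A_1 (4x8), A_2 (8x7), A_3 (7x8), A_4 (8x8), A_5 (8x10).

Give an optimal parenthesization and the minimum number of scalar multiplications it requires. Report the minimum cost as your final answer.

Adjacent pairs: A_1A_2 = 4·8·7 = 224; A_2A_3 = 8·7·8 = 448; A_3A_4 = 7·8·8 = 448; A_4A_5 = 8·8·10 = 640.
Length 3: A_1..A_3: k=1: 0+448+4·8·8=704; k=2: 224+0+4·7·8=448 → min 448 | A_2..A_4: k=2: 0+448+8·7·8=896; k=3: 448+0+8·8·8=960 → min 896 | A_3..A_5: k=3: 0+640+7·8·10=1200; k=4: 448+0+7·8·10=1008 → min 1008.
Length 4: A_1..A_4: k=1: 0+896+4·8·8=1152; k=2: 224+448+4·7·8=896; k=3: 448+0+4·8·8=704 → min 704 | A_2..A_5: k=2: 0+1008+8·7·10=1568; k=3: 448+640+8·8·10=1728; k=4: 896+0+8·8·10=1536 → min 1536.
Length 5: A_1..A_5: k=1: 0+1536+4·8·10=1856; k=2: 224+1008+4·7·10=1512; k=3: 448+640+4·8·10=1408; k=4: 704+0+4·8·10=1024 → min 1024.
Optimal parenthesization: ((((A_1 × A_2) × A_3) × A_4) × A_5) with cost 1024.

1024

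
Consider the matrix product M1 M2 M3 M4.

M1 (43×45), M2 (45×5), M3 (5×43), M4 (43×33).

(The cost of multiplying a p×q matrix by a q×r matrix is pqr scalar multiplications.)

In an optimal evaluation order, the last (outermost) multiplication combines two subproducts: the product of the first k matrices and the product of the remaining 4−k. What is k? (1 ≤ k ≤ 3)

2

Adjacent pairs: M1M2 = 43·45·5 = 9675; M2M3 = 45·5·43 = 9675; M3M4 = 5·43·33 = 7095.
Length 3: M1..M3: k=1: 0+9675+43·45·43=92880; k=2: 9675+0+43·5·43=18920 → min 18920 | M2..M4: k=2: 0+7095+45·5·33=14520; k=3: 9675+0+45·43·33=73530 → min 14520.
Top-level splits: k=1: (M1..M1)·(M2..M4) → 0+14520+43·45·33 = 78375; k=2: (M1..M2)·(M3..M4) → 9675+7095+43·5·33 = 23865; k=3: (M1..M3)·(M4..M4) → 18920+0+43·43·33 = 79937.
Best split is after M2, i.e. k = 2.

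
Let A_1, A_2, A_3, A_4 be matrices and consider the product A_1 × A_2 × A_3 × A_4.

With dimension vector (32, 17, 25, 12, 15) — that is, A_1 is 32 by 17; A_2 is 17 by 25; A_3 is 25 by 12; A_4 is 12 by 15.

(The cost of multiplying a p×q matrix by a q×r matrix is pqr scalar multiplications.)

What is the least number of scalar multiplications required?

16320

Adjacent pairs: A_1A_2 = 32·17·25 = 13600; A_2A_3 = 17·25·12 = 5100; A_3A_4 = 25·12·15 = 4500.
Length 3: A_1..A_3: k=1: 0+5100+32·17·12=11628; k=2: 13600+0+32·25·12=23200 → min 11628 | A_2..A_4: k=2: 0+4500+17·25·15=10875; k=3: 5100+0+17·12·15=8160 → min 8160.
Length 4: A_1..A_4: k=1: 0+8160+32·17·15=16320; k=2: 13600+4500+32·25·15=30100; k=3: 11628+0+32·12·15=17388 → min 16320.
Optimal order: (A_1 × ((A_2 × A_3) × A_4)) with cost 16320.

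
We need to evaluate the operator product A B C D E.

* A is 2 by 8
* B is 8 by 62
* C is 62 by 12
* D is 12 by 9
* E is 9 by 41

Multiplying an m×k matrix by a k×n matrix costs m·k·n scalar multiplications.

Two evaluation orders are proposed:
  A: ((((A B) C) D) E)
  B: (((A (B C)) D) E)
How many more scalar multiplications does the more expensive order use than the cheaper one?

3664

Order A = ((((A B) C) D) E): (A B): 2×8 by 8×62 → 2×62, cost 2·8·62 = 992; ((A B) C): 2×62 by 62×12 → 2×12, cost 2·62·12 = 1488; cumulative 2480; (((A B) C) D): 2×12 by 12×9 → 2×9, cost 2·12·9 = 216; cumulative 2696; ((((A B) C) D) E): 2×9 by 9×41 → 2×41, cost 2·9·41 = 738; cumulative 3434. Total 3434.
Order B = (((A (B C)) D) E): (B C): 8×62 by 62×12 → 8×12, cost 8·62·12 = 5952; (A (B C)): 2×8 by 8×12 → 2×12, cost 2·8·12 = 192; cumulative 6144; ((A (B C)) D): 2×12 by 12×9 → 2×9, cost 2·12·9 = 216; cumulative 6360; (((A (B C)) D) E): 2×9 by 9×41 → 2×41, cost 2·9·41 = 738; cumulative 7098. Total 7098.
Difference: |3434 − 7098| = 3664.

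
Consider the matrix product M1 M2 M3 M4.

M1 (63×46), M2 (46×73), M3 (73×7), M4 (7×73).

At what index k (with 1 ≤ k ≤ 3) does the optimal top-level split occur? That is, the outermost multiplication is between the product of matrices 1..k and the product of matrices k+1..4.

3

Adjacent pairs: M1M2 = 63·46·73 = 211554; M2M3 = 46·73·7 = 23506; M3M4 = 73·7·73 = 37303.
Length 3: M1..M3: k=1: 0+23506+63·46·7=43792; k=2: 211554+0+63·73·7=243747 → min 43792 | M2..M4: k=2: 0+37303+46·73·73=282437; k=3: 23506+0+46·7·73=47012 → min 47012.
Top-level splits: k=1: (M1..M1)·(M2..M4) → 0+47012+63·46·73 = 258566; k=2: (M1..M2)·(M3..M4) → 211554+37303+63·73·73 = 584584; k=3: (M1..M3)·(M4..M4) → 43792+0+63·7·73 = 75985.
Best split is after M3, i.e. k = 3.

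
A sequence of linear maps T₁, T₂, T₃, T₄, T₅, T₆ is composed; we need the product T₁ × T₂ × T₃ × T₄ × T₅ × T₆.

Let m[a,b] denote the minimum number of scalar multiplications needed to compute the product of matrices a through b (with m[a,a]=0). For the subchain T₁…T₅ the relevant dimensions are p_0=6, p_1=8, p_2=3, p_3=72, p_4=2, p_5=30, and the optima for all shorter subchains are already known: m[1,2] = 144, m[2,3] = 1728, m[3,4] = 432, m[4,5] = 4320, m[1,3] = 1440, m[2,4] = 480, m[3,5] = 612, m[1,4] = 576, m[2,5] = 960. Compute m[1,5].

936

m[1,5] = min over k∈[1,4] of m[1,k]+m[k+1,5]+p_{0}·p_k·p_{5}.
k=1: 0 + 960 + 6·8·30 = 2400; k=2: 144 + 612 + 6·3·30 = 1296; k=3: 1440 + 4320 + 6·72·30 = 18720; k=4: 576 + 0 + 6·2·30 = 936.
Minimum: 936 at k=4.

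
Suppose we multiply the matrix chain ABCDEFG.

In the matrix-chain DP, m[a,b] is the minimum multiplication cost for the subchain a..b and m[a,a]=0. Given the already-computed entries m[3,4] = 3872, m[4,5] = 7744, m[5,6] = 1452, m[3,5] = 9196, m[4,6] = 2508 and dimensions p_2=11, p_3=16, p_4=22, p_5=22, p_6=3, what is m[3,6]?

3036

m[3,6] = min over k∈[3,5] of m[3,k]+m[k+1,6]+p_{2}·p_k·p_{6}.
k=3: 0 + 2508 + 11·16·3 = 3036; k=4: 3872 + 1452 + 11·22·3 = 6050; k=5: 9196 + 0 + 11·22·3 = 9922.
Minimum: 3036 at k=3.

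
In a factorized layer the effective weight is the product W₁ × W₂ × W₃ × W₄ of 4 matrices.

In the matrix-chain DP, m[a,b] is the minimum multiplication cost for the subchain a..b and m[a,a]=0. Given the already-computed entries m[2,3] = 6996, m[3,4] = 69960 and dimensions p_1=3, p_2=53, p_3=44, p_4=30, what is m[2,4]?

m[2,4] = min over k∈[2,3] of m[2,k]+m[k+1,4]+p_{1}·p_k·p_{4}.
k=2: 0 + 69960 + 3·53·30 = 74730; k=3: 6996 + 0 + 3·44·30 = 10956.
Minimum: 10956 at k=3.

10956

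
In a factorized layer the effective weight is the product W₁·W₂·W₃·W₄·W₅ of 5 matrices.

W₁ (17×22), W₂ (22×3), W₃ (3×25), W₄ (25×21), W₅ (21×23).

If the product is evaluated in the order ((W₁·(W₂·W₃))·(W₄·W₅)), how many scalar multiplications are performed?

(W₂·W₃): 22×3 by 3×25 → 22×25, cost 22·3·25 = 1650
(W₁·(W₂·W₃)): 17×22 by 22×25 → 17×25, cost 17·22·25 = 9350; cumulative 11000
(W₄·W₅): 25×21 by 21×23 → 25×23, cost 25·21·23 = 12075
((W₁·(W₂·W₃))·(W₄·W₅)): 17×25 by 25×23 → 17×23, cost 17·25·23 = 9775; cumulative 32850
Total: 32850 scalar multiplications.

32850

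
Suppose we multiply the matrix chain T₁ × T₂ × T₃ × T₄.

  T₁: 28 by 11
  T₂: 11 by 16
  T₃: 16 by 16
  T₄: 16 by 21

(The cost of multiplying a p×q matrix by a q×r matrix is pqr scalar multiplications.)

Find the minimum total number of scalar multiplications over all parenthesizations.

12980

Adjacent pairs: T₁T₂ = 28·11·16 = 4928; T₂T₃ = 11·16·16 = 2816; T₃T₄ = 16·16·21 = 5376.
Length 3: T₁..T₃: k=1: 0+2816+28·11·16=7744; k=2: 4928+0+28·16·16=12096 → min 7744 | T₂..T₄: k=2: 0+5376+11·16·21=9072; k=3: 2816+0+11·16·21=6512 → min 6512.
Length 4: T₁..T₄: k=1: 0+6512+28·11·21=12980; k=2: 4928+5376+28·16·21=19712; k=3: 7744+0+28·16·21=17152 → min 12980.
Optimal order: (T₁ × ((T₂ × T₃) × T₄)) with cost 12980.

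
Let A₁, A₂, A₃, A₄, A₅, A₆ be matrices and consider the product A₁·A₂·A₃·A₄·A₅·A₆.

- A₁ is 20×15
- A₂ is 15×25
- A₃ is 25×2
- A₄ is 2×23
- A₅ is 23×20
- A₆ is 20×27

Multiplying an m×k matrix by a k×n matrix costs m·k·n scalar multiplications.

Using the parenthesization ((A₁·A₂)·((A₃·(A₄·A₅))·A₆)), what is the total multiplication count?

36420

(A₁·A₂): 20×15 by 15×25 → 20×25, cost 20·15·25 = 7500
(A₄·A₅): 2×23 by 23×20 → 2×20, cost 2·23·20 = 920
(A₃·(A₄·A₅)): 25×2 by 2×20 → 25×20, cost 25·2·20 = 1000; cumulative 1920
((A₃·(A₄·A₅))·A₆): 25×20 by 20×27 → 25×27, cost 25·20·27 = 13500; cumulative 15420
((A₁·A₂)·((A₃·(A₄·A₅))·A₆)): 20×25 by 25×27 → 20×27, cost 20·25·27 = 13500; cumulative 36420
Total: 36420 scalar multiplications.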